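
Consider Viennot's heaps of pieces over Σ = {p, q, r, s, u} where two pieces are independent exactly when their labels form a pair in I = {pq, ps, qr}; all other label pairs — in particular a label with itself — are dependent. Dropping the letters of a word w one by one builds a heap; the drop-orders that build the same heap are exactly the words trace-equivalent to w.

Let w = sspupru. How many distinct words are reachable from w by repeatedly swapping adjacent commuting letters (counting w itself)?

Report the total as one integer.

3

0(s) covers ∅
1(s) covers 0:s
2(p) covers ∅
3(u) covers 1:s, 2:p
4(p) covers 3:u
5(r) covers 4:p
6(u) covers 5:r
floor of heap: 0:s, 2:p
completions by unplaced set U, small U first (add the entries for U minus each lowest piece of U):
  |U|=1: {6}:1
  |U|=2: {5,6}:1
  |U|=3: {4,5,6}:1
  |U|=4: {3,4,5,6}:1
  |U|=5: {1,3,4,5,6}:1  {2,3,4,5,6}:1
  start at 0(s): 2
  start at 2(p): 1
sum over floor = 3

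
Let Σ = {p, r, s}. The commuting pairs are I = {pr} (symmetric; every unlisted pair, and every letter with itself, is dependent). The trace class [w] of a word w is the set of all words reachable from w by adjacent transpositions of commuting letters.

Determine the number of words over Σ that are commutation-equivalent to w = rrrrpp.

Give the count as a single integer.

15

piece 0:r — minimal
piece 1:r rests on {0:r}
piece 2:r rests on {1:r}
piece 3:r rests on {2:r}
piece 4:p — minimal
piece 5:p rests on {4:p}
minimal pieces: {0:r, 4:p}
ways to finish when only these pieces remain (= sum over removing one remaining piece with nothing left below it):
  1 left: {3}→1  {5}→1
  2 left: {2,3}→1  {3,5}→2  {4,5}→1
  3 left: {1,2,3}→1  {2,3,5}→3  {3,4,5}→3
  4 left: {0,1,2,3}→1  {1,2,3,5}→4  {2,3,4,5}→6
  placing 0:r first → 10 extensions
  placing 4:p first → 5 extensions
total linear extensions = 15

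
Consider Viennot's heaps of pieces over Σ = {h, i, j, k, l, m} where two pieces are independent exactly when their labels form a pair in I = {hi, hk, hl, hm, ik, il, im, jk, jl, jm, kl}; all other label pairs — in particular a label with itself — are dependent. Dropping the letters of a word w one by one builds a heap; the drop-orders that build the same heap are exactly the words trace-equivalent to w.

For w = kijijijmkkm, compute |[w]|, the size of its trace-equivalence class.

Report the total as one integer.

#0=k has no predecessor
#1=i has no predecessor
#2=j depends on [1:i]
#3=i depends on [2:j]
#4=j depends on [3:i]
#5=i depends on [4:j]
#6=j depends on [5:i]
#7=m depends on [0:k]
#8=k depends on [7:m]
#9=k depends on [8:k]
#10=m depends on [9:k]
sources: [0:k, 1:i]
N(rest) = Σ N(rest − s) over sources s of rest; N(one piece) = 1:
  size 1 → [6]=1  [10]=1
  size 2 → [5,6]=1  [6,10]=2  [9,10]=1
  size 3 → [4,5,6]=1  [5,6,10]=3  [6,9,10]=3  [8,9,10]=1
  size 4 → [3,4,5,6]=1  [4,5,6,10]=4  [5,6,9,10]=6  [6,8,9,10]=4  [7,8,9,10]=1
  size 5 → [0,7,8,9,10]=1  [2,3,4,5,6]=1  [3,4,5,6,10]=5  [4,5,6,9,10]=10  [5,6,8,9,10]=10  [6,7,8,9,10]=5
  size 6 → [0,6,7,8,9,10]=6  [1,2,3,4,5,6]=1  [2,3,4,5,6,10]=6  [3,4,5,6,9,10]=15  [4,5,6,8,9,10]=20  [5,6,7,8,9,10]=15
  size 7 → [0,5,6,7,8,9,10]=21  [1,2,3,4,5,6,10]=7  [2,3,4,5,6,9,10]=21  [3,4,5,6,8,9,10]=35  [4,5,6,7,8,9,10]=35
  size 8 → [0,4,5,6,7,8,9,10]=56  [1,2,3,4,5,6,9,10]=28  [2,3,4,5,6,8,9,10]=56  [3,4,5,6,7,8,9,10]=70
  size 9 → [0,3,4,5,6,7,8,9,10]=126  [1,2,3,4,5,6,8,9,10]=84  [2,3,4,5,6,7,8,9,10]=126
  first=0(k) contributes 210
  first=1(i) contributes 252
|[w]| = 462

462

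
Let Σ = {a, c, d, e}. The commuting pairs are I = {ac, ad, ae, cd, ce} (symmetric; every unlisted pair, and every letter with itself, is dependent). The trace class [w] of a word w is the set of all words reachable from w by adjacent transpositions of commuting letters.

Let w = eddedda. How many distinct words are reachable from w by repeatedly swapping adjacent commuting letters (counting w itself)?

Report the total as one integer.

piece 0:e — minimal
piece 1:d rests on {0:e}
piece 2:d rests on {1:d}
piece 3:e rests on {2:d}
piece 4:d rests on {3:e}
piece 5:d rests on {4:d}
piece 6:a — minimal
minimal pieces: {0:e, 6:a}
ways to finish when only these pieces remain (= sum over removing one remaining piece with nothing left below it):
  1 left: {5}→1  {6}→1
  2 left: {4,5}→1  {5,6}→2
  3 left: {3,4,5}→1  {4,5,6}→3
  4 left: {2,3,4,5}→1  {3,4,5,6}→4
  5 left: {1,2,3,4,5}→1  {2,3,4,5,6}→5
  placing 0:e first → 6 extensions
  placing 6:a first → 1 extensions
total linear extensions = 7

7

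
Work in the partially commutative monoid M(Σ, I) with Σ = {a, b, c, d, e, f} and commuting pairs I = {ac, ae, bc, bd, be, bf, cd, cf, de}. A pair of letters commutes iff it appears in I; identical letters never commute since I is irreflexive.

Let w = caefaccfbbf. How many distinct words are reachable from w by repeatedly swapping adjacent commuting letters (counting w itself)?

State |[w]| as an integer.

#0=c has no predecessor
#1=a has no predecessor
#2=e depends on [0:c]
#3=f depends on [1:a, 2:e]
#4=a depends on [3:f]
#5=c depends on [2:e]
#6=c depends on [5:c]
#7=f depends on [4:a]
#8=b depends on [4:a]
#9=b depends on [8:b]
#10=f depends on [7:f]
sources: [0:c, 1:a]
N(rest) = Σ N(rest − s) over sources s of rest; N(one piece) = 1:
  size 1 → [6]=1  [9]=1  [10]=1
  size 2 → [5,6]=1  [6,9]=2  [6,10]=2  [7,10]=1  [8,9]=1  [9,10]=2
  size 3 → [5,6,9]=3  [5,6,10]=3  [6,7,10]=3  [6,8,9]=3  [6,9,10]=6  [7,9,10]=3  [8,9,10]=3
  size 4 → [5,6,7,10]=6  [5,6,8,9]=6  [5,6,9,10]=12  [6,7,9,10]=12  [6,8,9,10]=12  [7,8,9,10]=6
  size 5 → [4,7,8,9,10]=6  [5,6,7,9,10]=30  [5,6,8,9,10]=30  [6,7,8,9,10]=30
  size 6 → [3,4,7,8,9,10]=6  [4,6,7,8,9,10]=36  [5,6,7,8,9,10]=90
  size 7 → [1,3,4,7,8,9,10]=6  [3,4,6,7,8,9,10]=42  [4,5,6,7,8,9,10]=126
  size 8 → [1,3,4,6,7,8,9,10]=48  [3,4,5,6,7,8,9,10]=168
  size 9 → [1,3,4,5,6,7,8,9,10]=216  [2,3,4,5,6,7,8,9,10]=168
  first=0(c) contributes 384
  first=1(a) contributes 168
|[w]| = 552

552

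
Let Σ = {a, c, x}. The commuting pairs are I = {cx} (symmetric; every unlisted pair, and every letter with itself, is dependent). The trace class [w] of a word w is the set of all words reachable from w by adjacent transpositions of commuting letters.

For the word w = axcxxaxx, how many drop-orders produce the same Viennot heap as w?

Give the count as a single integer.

4

#0=a has no predecessor
#1=x depends on [0:a]
#2=c depends on [0:a]
#3=x depends on [1:x]
#4=x depends on [3:x]
#5=a depends on [2:c, 4:x]
#6=x depends on [5:a]
#7=x depends on [6:x]
sources: [0:a]
N(rest) = Σ N(rest − s) over sources s of rest; N(one piece) = 1:
  size 1 → [7]=1
  size 2 → [6,7]=1
  size 3 → [5,6,7]=1
  size 4 → [2,5,6,7]=1  [4,5,6,7]=1
  size 5 → [2,4,5,6,7]=2  [3,4,5,6,7]=1
  size 6 → [1,3,4,5,6,7]=1  [2,3,4,5,6,7]=3
  first=0(a) contributes 4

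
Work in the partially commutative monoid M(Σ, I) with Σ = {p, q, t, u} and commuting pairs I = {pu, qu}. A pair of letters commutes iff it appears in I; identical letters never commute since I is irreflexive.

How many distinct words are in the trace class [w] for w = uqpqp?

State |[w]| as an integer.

5

0(u) covers ∅
1(q) covers ∅
2(p) covers 1:q
3(q) covers 2:p
4(p) covers 3:q
floor of heap: 0:u, 1:q
completions by unplaced set U, small U first (add the entries for U minus each lowest piece of U):
  |U|=1: {0}:1  {4}:1
  |U|=2: {0,4}:2  {3,4}:1
  |U|=3: {0,3,4}:3  {2,3,4}:1
  start at 0(u): 1
  start at 1(q): 4
sum over floor = 5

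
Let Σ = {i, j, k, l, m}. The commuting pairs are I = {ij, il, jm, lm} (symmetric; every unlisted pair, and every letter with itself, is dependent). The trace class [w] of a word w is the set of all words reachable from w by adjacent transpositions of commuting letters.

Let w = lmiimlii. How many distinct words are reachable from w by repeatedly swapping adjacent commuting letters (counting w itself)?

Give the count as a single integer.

piece 0:l — minimal
piece 1:m — minimal
piece 2:i rests on {1:m}
piece 3:i rests on {2:i}
piece 4:m rests on {3:i}
piece 5:l rests on {0:l}
piece 6:i rests on {4:m}
piece 7:i rests on {6:i}
minimal pieces: {0:l, 1:m}
ways to finish when only these pieces remain (= sum over removing one remaining piece with nothing left below it):
  1 left: {5}→1  {7}→1
  2 left: {0,5}→1  {5,7}→2  {6,7}→1
  3 left: {0,5,7}→3  {4,6,7}→1  {5,6,7}→3
  4 left: {0,5,6,7}→6  {3,4,6,7}→1  {4,5,6,7}→4
  5 left: {0,4,5,6,7}→10  {2,3,4,6,7}→1  {3,4,5,6,7}→5
  6 left: {0,3,4,5,6,7}→15  {1,2,3,4,6,7}→1  {2,3,4,5,6,7}→6
  placing 0:l first → 7 extensions
  placing 1:m first → 21 extensions
total linear extensions = 28

28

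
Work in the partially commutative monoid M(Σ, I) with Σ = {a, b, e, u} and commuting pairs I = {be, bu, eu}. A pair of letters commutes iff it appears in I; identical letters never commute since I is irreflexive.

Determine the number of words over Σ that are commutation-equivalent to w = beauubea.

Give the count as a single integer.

drop 0:b onto floor
drop 1:e onto floor
drop 2:a onto {0:b, 1:e}
drop 3:u onto {2:a}
drop 4:u onto {3:u}
drop 5:b onto {2:a}
drop 6:e onto {2:a}
drop 7:a onto {4:u, 5:b, 6:e}
ground layer = {0:b, 1:e}
drop-orders for the pieces not yet dropped (sum over which currently-grounded one goes next):
  1 to go: {7} 1
  2 to go: {4,7} 1  {5,7} 1  {6,7} 1
  3 to go: {3,4,7} 1  {4,5,7} 2  {4,6,7} 2  {5,6,7} 2
  4 to go: {3,4,5,7} 3  {3,4,6,7} 3  {4,5,6,7} 6
  5 to go: {3,4,5,6,7} 12
  6 to go: {2,3,4,5,6,7} 12
  if 0:b drops first: 12 orders
  if 1:e drops first: 12 orders
heap linearizations: 24

24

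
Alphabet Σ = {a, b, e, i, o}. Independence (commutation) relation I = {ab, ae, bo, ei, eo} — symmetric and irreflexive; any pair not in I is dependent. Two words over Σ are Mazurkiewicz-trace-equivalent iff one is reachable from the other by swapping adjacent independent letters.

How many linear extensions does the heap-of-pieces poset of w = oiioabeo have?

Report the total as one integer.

#0=o has no predecessor
#1=i depends on [0:o]
#2=i depends on [1:i]
#3=o depends on [2:i]
#4=a depends on [3:o]
#5=b depends on [2:i]
#6=e depends on [5:b]
#7=o depends on [4:a]
sources: [0:o]
N(rest) = Σ N(rest − s) over sources s of rest; N(one piece) = 1:
  size 1 → [6]=1  [7]=1
  size 2 → [4,7]=1  [5,6]=1  [6,7]=2
  size 3 → [3,4,7]=1  [4,6,7]=3  [5,6,7]=3
  size 4 → [3,4,6,7]=4  [4,5,6,7]=6
  size 5 → [3,4,5,6,7]=10
  size 6 → [2,3,4,5,6,7]=10
  first=0(o) contributes 10

10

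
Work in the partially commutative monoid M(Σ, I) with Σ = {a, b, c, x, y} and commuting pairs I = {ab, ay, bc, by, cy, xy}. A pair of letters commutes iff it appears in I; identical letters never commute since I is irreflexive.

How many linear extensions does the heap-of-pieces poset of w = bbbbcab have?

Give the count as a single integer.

21

#0=b has no predecessor
#1=b depends on [0:b]
#2=b depends on [1:b]
#3=b depends on [2:b]
#4=c has no predecessor
#5=a depends on [4:c]
#6=b depends on [3:b]
sources: [0:b, 4:c]
N(rest) = Σ N(rest − s) over sources s of rest; N(one piece) = 1:
  size 1 → [5]=1  [6]=1
  size 2 → [3,6]=1  [4,5]=1  [5,6]=2
  size 3 → [2,3,6]=1  [3,5,6]=3  [4,5,6]=3
  size 4 → [1,2,3,6]=1  [2,3,5,6]=4  [3,4,5,6]=6
  size 5 → [0,1,2,3,6]=1  [1,2,3,5,6]=5  [2,3,4,5,6]=10
  first=0(b) contributes 15
  first=4(c) contributes 6
|[w]| = 21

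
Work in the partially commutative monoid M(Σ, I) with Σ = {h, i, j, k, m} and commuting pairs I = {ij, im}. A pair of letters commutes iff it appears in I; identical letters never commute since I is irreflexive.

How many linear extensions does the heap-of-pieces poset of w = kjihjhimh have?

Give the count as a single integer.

4

drop 0:k onto floor
drop 1:j onto {0:k}
drop 2:i onto {0:k}
drop 3:h onto {1:j, 2:i}
drop 4:j onto {3:h}
drop 5:h onto {4:j}
drop 6:i onto {5:h}
drop 7:m onto {5:h}
drop 8:h onto {6:i, 7:m}
ground layer = {0:k}
drop-orders for the pieces not yet dropped (sum over which currently-grounded one goes next):
  1 to go: {8} 1
  2 to go: {6,8} 1  {7,8} 1
  3 to go: {6,7,8} 2
  4 to go: {5,6,7,8} 2
  5 to go: {4,5,6,7,8} 2
  6 to go: {3,4,5,6,7,8} 2
  7 to go: {1,3,4,5,6,7,8} 2  {2,3,4,5,6,7,8} 2
  if 0:k drops first: 4 orders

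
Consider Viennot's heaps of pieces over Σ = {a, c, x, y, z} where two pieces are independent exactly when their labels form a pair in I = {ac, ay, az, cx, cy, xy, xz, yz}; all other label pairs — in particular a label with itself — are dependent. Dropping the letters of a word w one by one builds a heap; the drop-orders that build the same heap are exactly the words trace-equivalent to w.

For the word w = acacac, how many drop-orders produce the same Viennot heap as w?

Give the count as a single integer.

20

drop 0:a onto floor
drop 1:c onto floor
drop 2:a onto {0:a}
drop 3:c onto {1:c}
drop 4:a onto {2:a}
drop 5:c onto {3:c}
ground layer = {0:a, 1:c}
drop-orders for the pieces not yet dropped (sum over which currently-grounded one goes next):
  1 to go: {4} 1  {5} 1
  2 to go: {2,4} 1  {3,5} 1  {4,5} 2
  3 to go: {0,2,4} 1  {1,3,5} 1  {2,4,5} 3  {3,4,5} 3
  4 to go: {0,2,4,5} 4  {1,3,4,5} 4  {2,3,4,5} 6
  if 0:a drops first: 10 orders
  if 1:c drops first: 10 orders
heap linearizations: 20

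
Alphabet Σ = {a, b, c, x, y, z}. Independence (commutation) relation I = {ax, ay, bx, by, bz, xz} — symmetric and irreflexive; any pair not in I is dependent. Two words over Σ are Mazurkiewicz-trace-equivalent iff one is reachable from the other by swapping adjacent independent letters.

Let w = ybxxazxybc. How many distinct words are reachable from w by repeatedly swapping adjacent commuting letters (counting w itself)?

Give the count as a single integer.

168

0(y) covers ∅
1(b) covers ∅
2(x) covers 0:y
3(x) covers 2:x
4(a) covers 1:b
5(z) covers 0:y, 4:a
6(x) covers 3:x
7(y) covers 5:z, 6:x
8(b) covers 4:a
9(c) covers 7:y, 8:b
floor of heap: 0:y, 1:b
completions by unplaced set U, small U first (add the entries for U minus each lowest piece of U):
  |U|=1: {9}:1
  |U|=2: {7,9}:1  {8,9}:1
  |U|=3: {5,7,9}:1  {6,7,9}:1  {7,8,9}:2
  |U|=4: {3,6,7,9}:1  {5,6,7,9}:2  {5,7,8,9}:3  {6,7,8,9}:3
  |U|=5: {2,3,6,7,9}:1  {3,5,6,7,9}:3  {3,6,7,8,9}:4  {4,5,7,8,9}:3  {5,6,7,8,9}:8
  |U|=6: {1,4,5,7,8,9}:3  {2,3,5,6,7,9}:4  {2,3,6,7,8,9}:5  {3,5,6,7,8,9}:15  {4,5,6,7,8,9}:11
  |U|=7: {0,2,3,5,6,7,9}:4  {1,4,5,6,7,8,9}:14  {2,3,5,6,7,8,9}:24  {3,4,5,6,7,8,9}:26
  |U|=8: {0,2,3,5,6,7,8,9}:28  {1,3,4,5,6,7,8,9}:40  {2,3,4,5,6,7,8,9}:50
  start at 0(y): 90
  start at 1(b): 78
sum over floor = 168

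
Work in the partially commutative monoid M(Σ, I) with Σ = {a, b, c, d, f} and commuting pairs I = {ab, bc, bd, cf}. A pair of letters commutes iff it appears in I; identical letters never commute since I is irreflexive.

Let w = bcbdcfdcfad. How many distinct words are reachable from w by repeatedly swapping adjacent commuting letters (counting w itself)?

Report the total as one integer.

32

piece 0:b — minimal
piece 1:c — minimal
piece 2:b rests on {0:b}
piece 3:d rests on {1:c}
piece 4:c rests on {3:d}
piece 5:f rests on {2:b, 3:d}
piece 6:d rests on {4:c, 5:f}
piece 7:c rests on {6:d}
piece 8:f rests on {6:d}
piece 9:a rests on {7:c, 8:f}
piece 10:d rests on {9:a}
minimal pieces: {0:b, 1:c}
ways to finish when only these pieces remain (= sum over removing one remaining piece with nothing left below it):
  1 left: {10}→1
  2 left: {9,10}→1
  3 left: {7,9,10}→1  {8,9,10}→1
  4 left: {7,8,9,10}→2
  5 left: {6,7,8,9,10}→2
  6 left: {4,6,7,8,9,10}→2  {5,6,7,8,9,10}→2
  7 left: {2,5,6,7,8,9,10}→2  {4,5,6,7,8,9,10}→4
  8 left: {0,2,5,6,7,8,9,10}→2  {2,4,5,6,7,8,9,10}→6  {3,4,5,6,7,8,9,10}→4
  9 left: {0,2,4,5,6,7,8,9,10}→8  {1,3,4,5,6,7,8,9,10}→4  {2,3,4,5,6,7,8,9,10}→10
  placing 0:b first → 14 extensions
  placing 1:c first → 18 extensions
total linear extensions = 32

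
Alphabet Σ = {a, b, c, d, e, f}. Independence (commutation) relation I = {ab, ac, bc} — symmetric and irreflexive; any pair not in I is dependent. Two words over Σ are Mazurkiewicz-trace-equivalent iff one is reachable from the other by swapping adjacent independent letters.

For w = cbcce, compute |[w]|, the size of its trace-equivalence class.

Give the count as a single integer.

0(c) covers ∅
1(b) covers ∅
2(c) covers 0:c
3(c) covers 2:c
4(e) covers 1:b, 3:c
floor of heap: 0:c, 1:b
completions by unplaced set U, small U first (add the entries for U minus each lowest piece of U):
  |U|=1: {4}:1
  |U|=2: {1,4}:1  {3,4}:1
  |U|=3: {1,3,4}:2  {2,3,4}:1
  start at 0(c): 3
  start at 1(b): 1
sum over floor = 4

4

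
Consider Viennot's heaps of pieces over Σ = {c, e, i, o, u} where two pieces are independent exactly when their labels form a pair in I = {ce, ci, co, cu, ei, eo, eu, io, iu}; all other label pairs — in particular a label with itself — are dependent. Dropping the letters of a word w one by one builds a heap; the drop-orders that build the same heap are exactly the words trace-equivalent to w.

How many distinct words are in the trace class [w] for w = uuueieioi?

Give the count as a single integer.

1260

#0=u has no predecessor
#1=u depends on [0:u]
#2=u depends on [1:u]
#3=e has no predecessor
#4=i has no predecessor
#5=e depends on [3:e]
#6=i depends on [4:i]
#7=o depends on [2:u]
#8=i depends on [6:i]
sources: [0:u, 3:e, 4:i]
N(rest) = Σ N(rest − s) over sources s of rest; N(one piece) = 1:
  size 1 → [5]=1  [7]=1  [8]=1
  size 2 → [2,7]=1  [3,5]=1  [5,7]=2  [5,8]=2  [6,8]=1  [7,8]=2
  size 3 → [1,2,7]=1  [2,5,7]=3  [2,7,8]=3  [3,5,7]=3  [3,5,8]=3  [4,6,8]=1  [5,6,8]=3  [5,7,8]=6  [6,7,8]=3
  size 4 → [0,1,2,7]=1  [1,2,5,7]=4  [1,2,7,8]=4  [2,3,5,7]=6  [2,5,7,8]=12  [2,6,7,8]=6  [3,5,6,8]=6  [3,5,7,8]=12  [4,5,6,8]=4  [4,6,7,8]=4  [5,6,7,8]=12
  size 5 → [0,1,2,5,7]=5  [0,1,2,7,8]=5  [1,2,3,5,7]=10  [1,2,5,7,8]=20  [1,2,6,7,8]=10  [2,3,5,7,8]=30  [2,4,6,7,8]=10  [2,5,6,7,8]=30  [3,4,5,6,8]=10  [3,5,6,7,8]=30  [4,5,6,7,8]=20
  size 6 → [0,1,2,3,5,7]=15  [0,1,2,5,7,8]=30  [0,1,2,6,7,8]=15  [1,2,3,5,7,8]=60  [1,2,4,6,7,8]=20  [1,2,5,6,7,8]=60  [2,3,5,6,7,8]=90  [2,4,5,6,7,8]=60  [3,4,5,6,7,8]=60
  size 7 → [0,1,2,3,5,7,8]=105  [0,1,2,4,6,7,8]=35  [0,1,2,5,6,7,8]=105  [1,2,3,5,6,7,8]=210  [1,2,4,5,6,7,8]=140  [2,3,4,5,6,7,8]=210
  first=0(u) contributes 560
  first=3(e) contributes 280
  first=4(i) contributes 420
|[w]| = 1260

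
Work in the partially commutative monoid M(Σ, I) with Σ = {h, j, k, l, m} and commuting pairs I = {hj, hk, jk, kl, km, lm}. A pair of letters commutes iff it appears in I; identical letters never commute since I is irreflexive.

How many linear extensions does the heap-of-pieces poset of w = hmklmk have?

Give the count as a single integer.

45

drop 0:h onto floor
drop 1:m onto {0:h}
drop 2:k onto floor
drop 3:l onto {0:h}
drop 4:m onto {1:m}
drop 5:k onto {2:k}
ground layer = {0:h, 2:k}
drop-orders for the pieces not yet dropped (sum over which currently-grounded one goes next):
  1 to go: {3} 1  {4} 1  {5} 1
  2 to go: {1,4} 1  {2,5} 1  {3,4} 2  {3,5} 2  {4,5} 2
  3 to go: {1,3,4} 3  {1,4,5} 3  {2,3,5} 3  {2,4,5} 3  {3,4,5} 6
  4 to go: {0,1,3,4} 3  {1,2,4,5} 6  {1,3,4,5} 12  {2,3,4,5} 12
  if 0:h drops first: 30 orders
  if 2:k drops first: 15 orders
heap linearizations: 45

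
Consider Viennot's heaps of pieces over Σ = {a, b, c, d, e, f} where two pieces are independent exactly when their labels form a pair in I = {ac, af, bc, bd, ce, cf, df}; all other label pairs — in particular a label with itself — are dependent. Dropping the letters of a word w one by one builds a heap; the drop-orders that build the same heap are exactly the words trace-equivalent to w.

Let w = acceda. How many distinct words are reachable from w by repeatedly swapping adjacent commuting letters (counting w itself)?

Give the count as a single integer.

6

#0=a has no predecessor
#1=c has no predecessor
#2=c depends on [1:c]
#3=e depends on [0:a]
#4=d depends on [2:c, 3:e]
#5=a depends on [4:d]
sources: [0:a, 1:c]
N(rest) = Σ N(rest − s) over sources s of rest; N(one piece) = 1:
  size 1 → [5]=1
  size 2 → [4,5]=1
  size 3 → [2,4,5]=1  [3,4,5]=1
  size 4 → [0,3,4,5]=1  [1,2,4,5]=1  [2,3,4,5]=2
  first=0(a) contributes 3
  first=1(c) contributes 3
|[w]| = 6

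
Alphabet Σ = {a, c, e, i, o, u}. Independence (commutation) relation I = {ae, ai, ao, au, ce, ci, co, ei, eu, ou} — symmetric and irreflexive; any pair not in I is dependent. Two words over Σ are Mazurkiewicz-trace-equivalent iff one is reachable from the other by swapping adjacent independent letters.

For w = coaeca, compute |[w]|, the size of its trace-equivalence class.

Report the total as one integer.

#0=c has no predecessor
#1=o has no predecessor
#2=a depends on [0:c]
#3=e depends on [1:o]
#4=c depends on [2:a]
#5=a depends on [4:c]
sources: [0:c, 1:o]
N(rest) = Σ N(rest − s) over sources s of rest; N(one piece) = 1:
  size 1 → [3]=1  [5]=1
  size 2 → [1,3]=1  [3,5]=2  [4,5]=1
  size 3 → [1,3,5]=3  [2,4,5]=1  [3,4,5]=3
  size 4 → [0,2,4,5]=1  [1,3,4,5]=6  [2,3,4,5]=4
  first=0(c) contributes 10
  first=1(o) contributes 5
|[w]| = 15

15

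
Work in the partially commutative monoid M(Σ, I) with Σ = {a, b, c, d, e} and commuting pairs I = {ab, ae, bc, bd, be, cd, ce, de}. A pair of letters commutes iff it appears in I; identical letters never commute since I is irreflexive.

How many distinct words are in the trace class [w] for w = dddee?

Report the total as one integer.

#0=d has no predecessor
#1=d depends on [0:d]
#2=d depends on [1:d]
#3=e has no predecessor
#4=e depends on [3:e]
sources: [0:d, 3:e]
N(rest) = Σ N(rest − s) over sources s of rest; N(one piece) = 1:
  size 1 → [2]=1  [4]=1
  size 2 → [1,2]=1  [2,4]=2  [3,4]=1
  size 3 → [0,1,2]=1  [1,2,4]=3  [2,3,4]=3
  first=0(d) contributes 6
  first=3(e) contributes 4
|[w]| = 10

10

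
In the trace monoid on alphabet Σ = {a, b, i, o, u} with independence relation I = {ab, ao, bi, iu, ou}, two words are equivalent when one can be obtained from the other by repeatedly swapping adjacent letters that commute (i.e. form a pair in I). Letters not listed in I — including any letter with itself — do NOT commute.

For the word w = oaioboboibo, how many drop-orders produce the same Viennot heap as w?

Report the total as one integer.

piece 0:o — minimal
piece 1:a — minimal
piece 2:i rests on {0:o, 1:a}
piece 3:o rests on {2:i}
piece 4:b rests on {3:o}
piece 5:o rests on {4:b}
piece 6:b rests on {5:o}
piece 7:o rests on {6:b}
piece 8:i rests on {7:o}
piece 9:b rests on {7:o}
piece 10:o rests on {8:i, 9:b}
minimal pieces: {0:o, 1:a}
ways to finish when only these pieces remain (= sum over removing one remaining piece with nothing left below it):
  1 left: {10}→1
  2 left: {8,10}→1  {9,10}→1
  3 left: {8,9,10}→2
  4 left: {7,8,9,10}→2
  5 left: {6,7,8,9,10}→2
  6 left: {5,6,7,8,9,10}→2
  7 left: {4,5,6,7,8,9,10}→2
  8 left: {3,4,5,6,7,8,9,10}→2
  9 left: {2,3,4,5,6,7,8,9,10}→2
  placing 0:o first → 2 extensions
  placing 1:a first → 2 extensions
total linear extensions = 4

4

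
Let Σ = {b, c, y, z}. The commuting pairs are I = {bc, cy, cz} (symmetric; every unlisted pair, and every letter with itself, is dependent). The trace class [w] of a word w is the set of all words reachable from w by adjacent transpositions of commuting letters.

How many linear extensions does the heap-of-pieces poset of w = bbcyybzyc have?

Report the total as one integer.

36

0(b) covers ∅
1(b) covers 0:b
2(c) covers ∅
3(y) covers 1:b
4(y) covers 3:y
5(b) covers 4:y
6(z) covers 5:b
7(y) covers 6:z
8(c) covers 2:c
floor of heap: 0:b, 2:c
completions by unplaced set U, small U first (add the entries for U minus each lowest piece of U):
  |U|=1: {7}:1  {8}:1
  |U|=2: {2,8}:1  {6,7}:1  {7,8}:2
  |U|=3: {2,7,8}:3  {5,6,7}:1  {6,7,8}:3
  |U|=4: {2,6,7,8}:6  {4,5,6,7}:1  {5,6,7,8}:4
  |U|=5: {2,5,6,7,8}:10  {3,4,5,6,7}:1  {4,5,6,7,8}:5
  |U|=6: {1,3,4,5,6,7}:1  {2,4,5,6,7,8}:15  {3,4,5,6,7,8}:6
  |U|=7: {0,1,3,4,5,6,7}:1  {1,3,4,5,6,7,8}:7  {2,3,4,5,6,7,8}:21
  start at 0(b): 28
  start at 2(c): 8
sum over floor = 36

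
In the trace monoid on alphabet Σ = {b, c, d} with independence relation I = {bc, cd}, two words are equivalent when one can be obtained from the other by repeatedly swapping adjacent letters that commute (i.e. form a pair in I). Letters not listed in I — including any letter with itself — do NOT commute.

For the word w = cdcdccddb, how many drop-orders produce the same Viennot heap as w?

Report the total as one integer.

0(c) covers ∅
1(d) covers ∅
2(c) covers 0:c
3(d) covers 1:d
4(c) covers 2:c
5(c) covers 4:c
6(d) covers 3:d
7(d) covers 6:d
8(b) covers 7:d
floor of heap: 0:c, 1:d
completions by unplaced set U, small U first (add the entries for U minus each lowest piece of U):
  |U|=1: {5}:1  {8}:1
  |U|=2: {4,5}:1  {5,8}:2  {7,8}:1
  |U|=3: {2,4,5}:1  {4,5,8}:3  {5,7,8}:3  {6,7,8}:1
  |U|=4: {0,2,4,5}:1  {2,4,5,8}:4  {3,6,7,8}:1  {4,5,7,8}:6  {5,6,7,8}:4
  |U|=5: {0,2,4,5,8}:5  {1,3,6,7,8}:1  {2,4,5,7,8}:10  {3,5,6,7,8}:5  {4,5,6,7,8}:10
  |U|=6: {0,2,4,5,7,8}:15  {1,3,5,6,7,8}:6  {2,4,5,6,7,8}:20  {3,4,5,6,7,8}:15
  |U|=7: {0,2,4,5,6,7,8}:35  {1,3,4,5,6,7,8}:21  {2,3,4,5,6,7,8}:35
  start at 0(c): 56
  start at 1(d): 70
sum over floor = 126

126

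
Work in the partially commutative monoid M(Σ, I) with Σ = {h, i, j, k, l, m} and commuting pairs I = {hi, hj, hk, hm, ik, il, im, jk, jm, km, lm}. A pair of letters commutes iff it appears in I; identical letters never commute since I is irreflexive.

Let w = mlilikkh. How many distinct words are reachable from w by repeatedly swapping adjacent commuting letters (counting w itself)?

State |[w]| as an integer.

#0=m has no predecessor
#1=l has no predecessor
#2=i has no predecessor
#3=l depends on [1:l]
#4=i depends on [2:i]
#5=k depends on [3:l]
#6=k depends on [5:k]
#7=h depends on [3:l]
sources: [0:m, 1:l, 2:i]
N(rest) = Σ N(rest − s) over sources s of rest; N(one piece) = 1:
  size 1 → [0]=1  [4]=1  [6]=1  [7]=1
  size 2 → [0,4]=2  [0,6]=2  [0,7]=2  [2,4]=1  [4,6]=2  [4,7]=2  [5,6]=1  [6,7]=2
  size 3 → [0,2,4]=3  [0,4,6]=6  [0,4,7]=6  [0,5,6]=3  [0,6,7]=6  [2,4,6]=3  [2,4,7]=3  [4,5,6]=3  [4,6,7]=6  [5,6,7]=3
  size 4 → [0,2,4,6]=12  [0,2,4,7]=12  [0,4,5,6]=12  [0,4,6,7]=24  [0,5,6,7]=12  [2,4,5,6]=6  [2,4,6,7]=12  [3,5,6,7]=3  [4,5,6,7]=12
  size 5 → [0,2,4,5,6]=30  [0,2,4,6,7]=60  [0,3,5,6,7]=15  [0,4,5,6,7]=60  [1,3,5,6,7]=3  [2,4,5,6,7]=30  [3,4,5,6,7]=15
  size 6 → [0,1,3,5,6,7]=18  [0,2,4,5,6,7]=180  [0,3,4,5,6,7]=90  [1,3,4,5,6,7]=18  [2,3,4,5,6,7]=45
  first=0(m) contributes 63
  first=1(l) contributes 315
  first=2(i) contributes 126
|[w]| = 504

504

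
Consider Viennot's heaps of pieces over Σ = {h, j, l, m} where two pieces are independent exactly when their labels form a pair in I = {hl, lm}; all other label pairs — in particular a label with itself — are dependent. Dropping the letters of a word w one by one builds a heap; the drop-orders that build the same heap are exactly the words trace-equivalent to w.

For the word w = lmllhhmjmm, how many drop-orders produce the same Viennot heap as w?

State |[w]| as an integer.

piece 0:l — minimal
piece 1:m — minimal
piece 2:l rests on {0:l}
piece 3:l rests on {2:l}
piece 4:h rests on {1:m}
piece 5:h rests on {4:h}
piece 6:m rests on {5:h}
piece 7:j rests on {3:l, 6:m}
piece 8:m rests on {7:j}
piece 9:m rests on {8:m}
minimal pieces: {0:l, 1:m}
ways to finish when only these pieces remain (= sum over removing one remaining piece with nothing left below it):
  1 left: {9}→1
  2 left: {8,9}→1
  3 left: {7,8,9}→1
  4 left: {3,7,8,9}→1  {6,7,8,9}→1
  5 left: {2,3,7,8,9}→1  {3,6,7,8,9}→2  {5,6,7,8,9}→1
  6 left: {0,2,3,7,8,9}→1  {2,3,6,7,8,9}→3  {3,5,6,7,8,9}→3  {4,5,6,7,8,9}→1
  7 left: {0,2,3,6,7,8,9}→4  {1,4,5,6,7,8,9}→1  {2,3,5,6,7,8,9}→6  {3,4,5,6,7,8,9}→4
  8 left: {0,2,3,5,6,7,8,9}→10  {1,3,4,5,6,7,8,9}→5  {2,3,4,5,6,7,8,9}→10
  placing 0:l first → 15 extensions
  placing 1:m first → 20 extensions
total linear extensions = 35

35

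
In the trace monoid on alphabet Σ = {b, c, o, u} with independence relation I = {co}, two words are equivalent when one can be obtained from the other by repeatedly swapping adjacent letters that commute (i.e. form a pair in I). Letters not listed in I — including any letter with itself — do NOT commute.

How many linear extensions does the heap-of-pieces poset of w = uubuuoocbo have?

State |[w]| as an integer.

3

#0=u has no predecessor
#1=u depends on [0:u]
#2=b depends on [1:u]
#3=u depends on [2:b]
#4=u depends on [3:u]
#5=o depends on [4:u]
#6=o depends on [5:o]
#7=c depends on [4:u]
#8=b depends on [6:o, 7:c]
#9=o depends on [8:b]
sources: [0:u]
N(rest) = Σ N(rest − s) over sources s of rest; N(one piece) = 1:
  size 1 → [9]=1
  size 2 → [8,9]=1
  size 3 → [6,8,9]=1  [7,8,9]=1
  size 4 → [5,6,8,9]=1  [6,7,8,9]=2
  size 5 → [5,6,7,8,9]=3
  size 6 → [4,5,6,7,8,9]=3
  size 7 → [3,4,5,6,7,8,9]=3
  size 8 → [2,3,4,5,6,7,8,9]=3
  first=0(u) contributes 3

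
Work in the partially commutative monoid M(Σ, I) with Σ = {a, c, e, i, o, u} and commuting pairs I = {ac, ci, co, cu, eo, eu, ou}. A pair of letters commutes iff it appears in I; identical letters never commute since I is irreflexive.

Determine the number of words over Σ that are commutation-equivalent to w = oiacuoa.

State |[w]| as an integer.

#0=o has no predecessor
#1=i depends on [0:o]
#2=a depends on [1:i]
#3=c has no predecessor
#4=u depends on [2:a]
#5=o depends on [2:a]
#6=a depends on [4:u, 5:o]
sources: [0:o, 3:c]
N(rest) = Σ N(rest − s) over sources s of rest; N(one piece) = 1:
  size 1 → [3]=1  [6]=1
  size 2 → [3,6]=2  [4,6]=1  [5,6]=1
  size 3 → [3,4,6]=3  [3,5,6]=3  [4,5,6]=2
  size 4 → [2,4,5,6]=2  [3,4,5,6]=8
  size 5 → [1,2,4,5,6]=2  [2,3,4,5,6]=10
  first=0(o) contributes 12
  first=3(c) contributes 2
|[w]| = 14

14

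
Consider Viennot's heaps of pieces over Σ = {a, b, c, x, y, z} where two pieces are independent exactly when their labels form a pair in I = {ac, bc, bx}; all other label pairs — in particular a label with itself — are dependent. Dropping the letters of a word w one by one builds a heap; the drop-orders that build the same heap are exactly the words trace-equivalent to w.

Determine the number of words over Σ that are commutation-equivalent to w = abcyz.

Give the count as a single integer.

3

piece 0:a — minimal
piece 1:b rests on {0:a}
piece 2:c — minimal
piece 3:y rests on {1:b, 2:c}
piece 4:z rests on {3:y}
minimal pieces: {0:a, 2:c}
ways to finish when only these pieces remain (= sum over removing one remaining piece with nothing left below it):
  1 left: {4}→1
  2 left: {3,4}→1
  3 left: {1,3,4}→1  {2,3,4}→1
  placing 0:a first → 2 extensions
  placing 2:c first → 1 extensions
total linear extensions = 3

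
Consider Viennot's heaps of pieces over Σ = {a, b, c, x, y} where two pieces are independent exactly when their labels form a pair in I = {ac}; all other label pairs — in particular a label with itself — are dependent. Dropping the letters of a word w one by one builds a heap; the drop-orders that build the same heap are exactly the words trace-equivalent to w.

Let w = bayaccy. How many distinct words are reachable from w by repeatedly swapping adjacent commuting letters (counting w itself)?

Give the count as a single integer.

drop 0:b onto floor
drop 1:a onto {0:b}
drop 2:y onto {1:a}
drop 3:a onto {2:y}
drop 4:c onto {2:y}
drop 5:c onto {4:c}
drop 6:y onto {3:a, 5:c}
ground layer = {0:b}
drop-orders for the pieces not yet dropped (sum over which currently-grounded one goes next):
  1 to go: {6} 1
  2 to go: {3,6} 1  {5,6} 1
  3 to go: {3,5,6} 2  {4,5,6} 1
  4 to go: {3,4,5,6} 3
  5 to go: {2,3,4,5,6} 3
  if 0:b drops first: 3 orders

3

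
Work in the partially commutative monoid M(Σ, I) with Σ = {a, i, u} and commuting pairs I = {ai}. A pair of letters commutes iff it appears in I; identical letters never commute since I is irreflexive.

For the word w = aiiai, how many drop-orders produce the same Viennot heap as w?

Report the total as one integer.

0(a) covers ∅
1(i) covers ∅
2(i) covers 1:i
3(a) covers 0:a
4(i) covers 2:i
floor of heap: 0:a, 1:i
completions by unplaced set U, small U first (add the entries for U minus each lowest piece of U):
  |U|=1: {3}:1  {4}:1
  |U|=2: {0,3}:1  {2,4}:1  {3,4}:2
  |U|=3: {0,3,4}:3  {1,2,4}:1  {2,3,4}:3
  start at 0(a): 4
  start at 1(i): 6
sum over floor = 10

10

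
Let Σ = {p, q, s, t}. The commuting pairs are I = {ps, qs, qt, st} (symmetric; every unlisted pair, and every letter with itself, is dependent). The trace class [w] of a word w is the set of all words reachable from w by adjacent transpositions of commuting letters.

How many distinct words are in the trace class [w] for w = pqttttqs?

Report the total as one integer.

drop 0:p onto floor
drop 1:q onto {0:p}
drop 2:t onto {0:p}
drop 3:t onto {2:t}
drop 4:t onto {3:t}
drop 5:t onto {4:t}
drop 6:q onto {1:q}
drop 7:s onto floor
ground layer = {0:p, 7:s}
drop-orders for the pieces not yet dropped (sum over which currently-grounded one goes next):
  1 to go: {5} 1  {6} 1  {7} 1
  2 to go: {1,6} 1  {4,5} 1  {5,6} 2  {5,7} 2  {6,7} 2
  3 to go: {1,5,6} 3  {1,6,7} 3  {3,4,5} 1  {4,5,6} 3  {4,5,7} 3  {5,6,7} 6
  4 to go: {1,4,5,6} 6  {1,5,6,7} 12  {2,3,4,5} 1  {3,4,5,6} 4  {3,4,5,7} 4  {4,5,6,7} 12
  5 to go: {1,3,4,5,6} 10  {1,4,5,6,7} 30  {2,3,4,5,6} 5  {2,3,4,5,7} 5  {3,4,5,6,7} 20
  6 to go: {1,2,3,4,5,6} 15  {1,3,4,5,6,7} 60  {2,3,4,5,6,7} 30
  if 0:p drops first: 105 orders
  if 7:s drops first: 15 orders
heap linearizations: 120

120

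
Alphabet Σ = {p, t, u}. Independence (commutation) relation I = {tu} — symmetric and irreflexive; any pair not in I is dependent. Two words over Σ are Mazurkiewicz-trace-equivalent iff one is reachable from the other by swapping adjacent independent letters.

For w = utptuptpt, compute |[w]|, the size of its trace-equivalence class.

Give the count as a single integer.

piece 0:u — minimal
piece 1:t — minimal
piece 2:p rests on {0:u, 1:t}
piece 3:t rests on {2:p}
piece 4:u rests on {2:p}
piece 5:p rests on {3:t, 4:u}
piece 6:t rests on {5:p}
piece 7:p rests on {6:t}
piece 8:t rests on {7:p}
minimal pieces: {0:u, 1:t}
ways to finish when only these pieces remain (= sum over removing one remaining piece with nothing left below it):
  1 left: {8}→1
  2 left: {7,8}→1
  3 left: {6,7,8}→1
  4 left: {5,6,7,8}→1
  5 left: {3,5,6,7,8}→1  {4,5,6,7,8}→1
  6 left: {3,4,5,6,7,8}→2
  7 left: {2,3,4,5,6,7,8}→2
  placing 0:u first → 2 extensions
  placing 1:t first → 2 extensions
total linear extensions = 4

4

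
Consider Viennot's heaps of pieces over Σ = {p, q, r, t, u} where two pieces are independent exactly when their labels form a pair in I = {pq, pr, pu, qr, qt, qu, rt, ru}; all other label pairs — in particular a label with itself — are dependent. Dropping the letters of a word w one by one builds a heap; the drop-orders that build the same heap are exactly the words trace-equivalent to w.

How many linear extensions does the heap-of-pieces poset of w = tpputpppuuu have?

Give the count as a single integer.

piece 0:t — minimal
piece 1:p rests on {0:t}
piece 2:p rests on {1:p}
piece 3:u rests on {0:t}
piece 4:t rests on {2:p, 3:u}
piece 5:p rests on {4:t}
piece 6:p rests on {5:p}
piece 7:p rests on {6:p}
piece 8:u rests on {4:t}
piece 9:u rests on {8:u}
piece 10:u rests on {9:u}
minimal pieces: {0:t}
ways to finish when only these pieces remain (= sum over removing one remaining piece with nothing left below it):
  1 left: {7}→1  {10}→1
  2 left: {6,7}→1  {7,10}→2  {9,10}→1
  3 left: {5,6,7}→1  {6,7,10}→3  {7,9,10}→3  {8,9,10}→1
  4 left: {5,6,7,10}→4  {6,7,9,10}→6  {7,8,9,10}→4
  5 left: {5,6,7,9,10}→10  {6,7,8,9,10}→10
  6 left: {5,6,7,8,9,10}→20
  7 left: {4,5,6,7,8,9,10}→20
  8 left: {2,4,5,6,7,8,9,10}→20  {3,4,5,6,7,8,9,10}→20
  9 left: {1,2,4,5,6,7,8,9,10}→20  {2,3,4,5,6,7,8,9,10}→40
  placing 0:t first → 60 extensions

60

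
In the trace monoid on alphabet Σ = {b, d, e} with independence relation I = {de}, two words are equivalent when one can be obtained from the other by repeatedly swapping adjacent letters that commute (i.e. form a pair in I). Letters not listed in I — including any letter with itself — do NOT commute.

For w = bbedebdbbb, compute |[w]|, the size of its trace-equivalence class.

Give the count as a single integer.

drop 0:b onto floor
drop 1:b onto {0:b}
drop 2:e onto {1:b}
drop 3:d onto {1:b}
drop 4:e onto {2:e}
drop 5:b onto {3:d, 4:e}
drop 6:d onto {5:b}
drop 7:b onto {6:d}
drop 8:b onto {7:b}
drop 9:b onto {8:b}
ground layer = {0:b}
drop-orders for the pieces not yet dropped (sum over which currently-grounded one goes next):
  1 to go: {9} 1
  2 to go: {8,9} 1
  3 to go: {7,8,9} 1
  4 to go: {6,7,8,9} 1
  5 to go: {5,6,7,8,9} 1
  6 to go: {3,5,6,7,8,9} 1  {4,5,6,7,8,9} 1
  7 to go: {2,4,5,6,7,8,9} 1  {3,4,5,6,7,8,9} 2
  8 to go: {2,3,4,5,6,7,8,9} 3
  if 0:b drops first: 3 orders

3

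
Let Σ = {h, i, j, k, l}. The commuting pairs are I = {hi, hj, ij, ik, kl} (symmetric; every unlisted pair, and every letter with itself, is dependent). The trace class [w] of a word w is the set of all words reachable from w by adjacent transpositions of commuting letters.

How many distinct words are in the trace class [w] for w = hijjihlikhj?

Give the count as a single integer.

drop 0:h onto floor
drop 1:i onto floor
drop 2:j onto floor
drop 3:j onto {2:j}
drop 4:i onto {1:i}
drop 5:h onto {0:h}
drop 6:l onto {3:j, 4:i, 5:h}
drop 7:i onto {6:l}
drop 8:k onto {3:j, 5:h}
drop 9:h onto {6:l, 8:k}
drop 10:j onto {6:l, 8:k}
ground layer = {0:h, 1:i, 2:j}
drop-orders for the pieces not yet dropped (sum over which currently-grounded one goes next):
  1 to go: {7} 1  {9} 1  {10} 1
  2 to go: {7,9} 2  {7,10} 2  {9,10} 2
  3 to go: {7,9,10} 6  {8,9,10} 2
  4 to go: {6,7,9,10} 6  {7,8,9,10} 8
  5 to go: {4,6,7,9,10} 6  {6,7,8,9,10} 14
  6 to go: {1,4,6,7,9,10} 6  {3,6,7,8,9,10} 14  {4,6,7,8,9,10} 20  {5,6,7,8,9,10} 14
  7 to go: {0,5,6,7,8,9,10} 14  {1,4,6,7,8,9,10} 26  {2,3,6,7,8,9,10} 14  {3,4,6,7,8,9,10} 34  {3,5,6,7,8,9,10} 28  {4,5,6,7,8,9,10} 34
  8 to go: {0,3,5,6,7,8,9,10} 42  {0,4,5,6,7,8,9,10} 48  {1,3,4,6,7,8,9,10} 60  {1,4,5,6,7,8,9,10} 60  {2,3,4,6,7,8,9,10} 48  {2,3,5,6,7,8,9,10} 42  {3,4,5,6,7,8,9,10} 96
  9 to go: {0,1,4,5,6,7,8,9,10} 108  {0,2,3,5,6,7,8,9,10} 84  {0,3,4,5,6,7,8,9,10} 186  {1,2,3,4,6,7,8,9,10} 108  {1,3,4,5,6,7,8,9,10} 216  {2,3,4,5,6,7,8,9,10} 186
  if 0:h drops first: 510 orders
  if 1:i drops first: 456 orders
  if 2:j drops first: 510 orders
heap linearizations: 1476

1476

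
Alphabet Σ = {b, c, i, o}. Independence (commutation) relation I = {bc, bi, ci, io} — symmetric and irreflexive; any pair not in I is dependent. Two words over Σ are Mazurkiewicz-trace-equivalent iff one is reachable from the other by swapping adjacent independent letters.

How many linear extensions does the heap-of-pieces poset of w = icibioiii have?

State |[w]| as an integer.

piece 0:i — minimal
piece 1:c — minimal
piece 2:i rests on {0:i}
piece 3:b — minimal
piece 4:i rests on {2:i}
piece 5:o rests on {1:c, 3:b}
piece 6:i rests on {4:i}
piece 7:i rests on {6:i}
piece 8:i rests on {7:i}
minimal pieces: {0:i, 1:c, 3:b}
ways to finish when only these pieces remain (= sum over removing one remaining piece with nothing left below it):
  1 left: {5}→1  {8}→1
  2 left: {1,5}→1  {3,5}→1  {5,8}→2  {7,8}→1
  3 left: {1,3,5}→2  {1,5,8}→3  {3,5,8}→3  {5,7,8}→3  {6,7,8}→1
  4 left: {1,3,5,8}→8  {1,5,7,8}→6  {3,5,7,8}→6  {4,6,7,8}→1  {5,6,7,8}→4
  5 left: {1,3,5,7,8}→20  {1,5,6,7,8}→10  {2,4,6,7,8}→1  {3,5,6,7,8}→10  {4,5,6,7,8}→5
  6 left: {0,2,4,6,7,8}→1  {1,3,5,6,7,8}→40  {1,4,5,6,7,8}→15  {2,4,5,6,7,8}→6  {3,4,5,6,7,8}→15
  7 left: {0,2,4,5,6,7,8}→7  {1,2,4,5,6,7,8}→21  {1,3,4,5,6,7,8}→70  {2,3,4,5,6,7,8}→21
  placing 0:i first → 112 extensions
  placing 1:c first → 28 extensions
  placing 3:b first → 28 extensions
total linear extensions = 168

168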